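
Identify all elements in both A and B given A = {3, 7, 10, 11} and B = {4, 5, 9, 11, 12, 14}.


A = {3, 7, 10, 11}
B = {4, 5, 9, 11, 12, 14}
Region: in both A and B
Elements: {11}

Elements in both A and B: {11}


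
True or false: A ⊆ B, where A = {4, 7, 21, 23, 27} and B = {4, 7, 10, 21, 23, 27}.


A ⊆ B means every element of A is in B.
All elements of A are in B.
So A ⊆ B.

Yes, A ⊆ B


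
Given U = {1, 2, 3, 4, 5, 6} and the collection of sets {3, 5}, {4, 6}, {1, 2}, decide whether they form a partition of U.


A partition requires: (1) non-empty parts, (2) pairwise disjoint, (3) union = U
Parts: {3, 5}, {4, 6}, {1, 2}
Union of parts: {1, 2, 3, 4, 5, 6}
U = {1, 2, 3, 4, 5, 6}
All non-empty? True
Pairwise disjoint? True
Covers U? True

Yes, valid partition


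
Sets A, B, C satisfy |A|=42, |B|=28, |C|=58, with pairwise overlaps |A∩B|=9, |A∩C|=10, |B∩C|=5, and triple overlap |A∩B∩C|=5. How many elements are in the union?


|A∪B∪C| = |A|+|B|+|C| - |A∩B|-|A∩C|-|B∩C| + |A∩B∩C|
= 42+28+58 - 9-10-5 + 5
= 128 - 24 + 5
= 109

|A ∪ B ∪ C| = 109


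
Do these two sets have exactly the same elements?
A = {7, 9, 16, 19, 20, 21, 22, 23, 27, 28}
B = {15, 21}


Two sets are equal iff they have exactly the same elements.
A = {7, 9, 16, 19, 20, 21, 22, 23, 27, 28}
B = {15, 21}
Differences: {7, 9, 15, 16, 19, 20, 22, 23, 27, 28}
A ≠ B

No, A ≠ B


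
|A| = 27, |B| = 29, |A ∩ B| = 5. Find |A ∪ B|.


|A ∪ B| = |A| + |B| - |A ∩ B|
= 27 + 29 - 5
= 51

|A ∪ B| = 51


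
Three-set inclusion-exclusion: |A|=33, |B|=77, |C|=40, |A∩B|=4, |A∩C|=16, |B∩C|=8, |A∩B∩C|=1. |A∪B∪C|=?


|A∪B∪C| = |A|+|B|+|C| - |A∩B|-|A∩C|-|B∩C| + |A∩B∩C|
= 33+77+40 - 4-16-8 + 1
= 150 - 28 + 1
= 123

|A ∪ B ∪ C| = 123


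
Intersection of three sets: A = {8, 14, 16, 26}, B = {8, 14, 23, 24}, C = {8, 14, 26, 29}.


A ∩ B = {8, 14}
(A ∩ B) ∩ C = {8, 14}

A ∩ B ∩ C = {8, 14}


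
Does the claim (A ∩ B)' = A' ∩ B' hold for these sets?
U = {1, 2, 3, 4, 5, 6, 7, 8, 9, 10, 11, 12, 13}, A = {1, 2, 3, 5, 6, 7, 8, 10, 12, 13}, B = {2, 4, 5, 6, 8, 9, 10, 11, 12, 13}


LHS: A ∩ B = {2, 5, 6, 8, 10, 12, 13}
(A ∩ B)' = U \ (A ∩ B) = {1, 3, 4, 7, 9, 11}
A' = {4, 9, 11}, B' = {1, 3, 7}
Claimed RHS: A' ∩ B' = ∅
Identity is INVALID: LHS = {1, 3, 4, 7, 9, 11} but the RHS claimed here equals ∅. The correct form is (A ∩ B)' = A' ∪ B'.

Identity is invalid: (A ∩ B)' = {1, 3, 4, 7, 9, 11} but A' ∩ B' = ∅. The correct De Morgan law is (A ∩ B)' = A' ∪ B'.


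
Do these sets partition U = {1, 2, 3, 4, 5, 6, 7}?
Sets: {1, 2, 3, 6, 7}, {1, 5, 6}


A partition requires: (1) non-empty parts, (2) pairwise disjoint, (3) union = U
Parts: {1, 2, 3, 6, 7}, {1, 5, 6}
Union of parts: {1, 2, 3, 5, 6, 7}
U = {1, 2, 3, 4, 5, 6, 7}
All non-empty? True
Pairwise disjoint? False
Covers U? False

No, not a valid partition


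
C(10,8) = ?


C(n,k) = n! / (k!(n-k)!)
C(10,8) = 10! / (8!2!)
= 45

C(10,8) = 45


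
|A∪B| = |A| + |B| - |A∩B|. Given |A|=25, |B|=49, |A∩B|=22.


|A ∪ B| = |A| + |B| - |A ∩ B|
= 25 + 49 - 22
= 52

|A ∪ B| = 52


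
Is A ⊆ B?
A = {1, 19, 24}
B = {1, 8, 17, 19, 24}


A ⊆ B means every element of A is in B.
All elements of A are in B.
So A ⊆ B.

Yes, A ⊆ B


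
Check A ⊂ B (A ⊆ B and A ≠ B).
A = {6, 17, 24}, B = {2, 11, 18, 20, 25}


A ⊂ B requires: A ⊆ B AND A ≠ B.
A ⊆ B? No
A ⊄ B, so A is not a proper subset.

No, A is not a proper subset of B


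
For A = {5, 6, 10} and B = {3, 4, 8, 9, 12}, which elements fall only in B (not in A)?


A = {5, 6, 10}
B = {3, 4, 8, 9, 12}
Region: only in B (not in A)
Elements: {3, 4, 8, 9, 12}

Elements only in B (not in A): {3, 4, 8, 9, 12}


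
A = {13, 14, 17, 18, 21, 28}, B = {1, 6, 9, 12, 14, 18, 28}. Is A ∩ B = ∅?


Disjoint means A ∩ B = ∅.
A ∩ B = {14, 18, 28}
A ∩ B ≠ ∅, so A and B are NOT disjoint.

No, A and B are not disjoint (A ∩ B = {14, 18, 28})


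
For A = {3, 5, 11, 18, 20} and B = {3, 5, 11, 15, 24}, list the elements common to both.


A ∩ B = elements in both A and B
A = {3, 5, 11, 18, 20}
B = {3, 5, 11, 15, 24}
A ∩ B = {3, 5, 11}

A ∩ B = {3, 5, 11}


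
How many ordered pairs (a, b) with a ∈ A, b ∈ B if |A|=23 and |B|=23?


|A × B| = |A| × |B|
= 23 × 23
= 529

|A × B| = 529


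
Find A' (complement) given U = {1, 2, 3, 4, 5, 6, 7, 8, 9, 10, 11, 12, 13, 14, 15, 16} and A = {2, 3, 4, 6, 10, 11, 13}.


Aᶜ = U \ A = elements in U but not in A
U = {1, 2, 3, 4, 5, 6, 7, 8, 9, 10, 11, 12, 13, 14, 15, 16}
A = {2, 3, 4, 6, 10, 11, 13}
Aᶜ = {1, 5, 7, 8, 9, 12, 14, 15, 16}

Aᶜ = {1, 5, 7, 8, 9, 12, 14, 15, 16}


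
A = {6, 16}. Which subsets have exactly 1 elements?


|A| = 2, so A has C(2,1) = 2 subsets of size 1.
Enumerate by choosing 1 elements from A at a time:
{6}, {16}

1-element subsets (2 total): {6}, {16}


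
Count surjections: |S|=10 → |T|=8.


n = |S| = 10, k = |T| = 8. Surjections via inclusion-exclusion:
S(n,k) = Σ(-1)^i × C(k,i) × (k-i)^n, i=0 to k
i=0: (-1)^0×C(8,0)×8^10 = 1073741824
i=1: (-1)^1×C(8,1)×7^10 = -2259801992
i=2: (-1)^2×C(8,2)×6^10 = 1693052928
i=3: (-1)^3×C(8,3)×5^10 = -546875000
i=4: (-1)^4×C(8,4)×4^10 = 73400320
i=5: (-1)^5×C(8,5)×3^10 = -3306744
i=6: (-1)^6×C(8,6)×2^10 = 28672
i=7: (-1)^7×C(8,7)×1^10 = -8
i=8: (-1)^8×C(8,8)×0^10 = 0
Total = 30240000

Number of surjections = 30240000


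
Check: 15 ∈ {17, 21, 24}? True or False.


A = {17, 21, 24}
Checking if 15 is in A
15 is not in A → False

15 ∉ A


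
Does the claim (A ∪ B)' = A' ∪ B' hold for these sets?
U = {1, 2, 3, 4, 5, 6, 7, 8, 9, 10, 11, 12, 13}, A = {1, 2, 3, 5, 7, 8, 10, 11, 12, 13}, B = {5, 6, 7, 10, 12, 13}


LHS: A ∪ B = {1, 2, 3, 5, 6, 7, 8, 10, 11, 12, 13}
(A ∪ B)' = U \ (A ∪ B) = {4, 9}
A' = {4, 6, 9}, B' = {1, 2, 3, 4, 8, 9, 11}
Claimed RHS: A' ∪ B' = {1, 2, 3, 4, 6, 8, 9, 11}
Identity is INVALID: LHS = {4, 9} but the RHS claimed here equals {1, 2, 3, 4, 6, 8, 9, 11}. The correct form is (A ∪ B)' = A' ∩ B'.

Identity is invalid: (A ∪ B)' = {4, 9} but A' ∪ B' = {1, 2, 3, 4, 6, 8, 9, 11}. The correct De Morgan law is (A ∪ B)' = A' ∩ B'.


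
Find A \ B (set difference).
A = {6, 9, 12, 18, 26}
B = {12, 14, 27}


A \ B = elements in A but not in B
A = {6, 9, 12, 18, 26}
B = {12, 14, 27}
Remove from A any elements in B
A \ B = {6, 9, 18, 26}

A \ B = {6, 9, 18, 26}


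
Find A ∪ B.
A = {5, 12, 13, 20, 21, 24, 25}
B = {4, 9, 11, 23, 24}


A ∪ B = all elements in A or B (or both)
A = {5, 12, 13, 20, 21, 24, 25}
B = {4, 9, 11, 23, 24}
A ∪ B = {4, 5, 9, 11, 12, 13, 20, 21, 23, 24, 25}

A ∪ B = {4, 5, 9, 11, 12, 13, 20, 21, 23, 24, 25}


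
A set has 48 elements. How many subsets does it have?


Number of subsets = 2^n
= 2^48
= 281474976710656

|P(A)| = 281474976710656


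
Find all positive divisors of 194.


Checking each candidate:
Condition: positive divisors of 194
Result = {1, 2, 97, 194}

{1, 2, 97, 194}


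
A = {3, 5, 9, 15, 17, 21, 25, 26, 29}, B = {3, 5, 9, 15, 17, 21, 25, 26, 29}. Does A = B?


Two sets are equal iff they have exactly the same elements.
A = {3, 5, 9, 15, 17, 21, 25, 26, 29}
B = {3, 5, 9, 15, 17, 21, 25, 26, 29}
Same elements → A = B

Yes, A = B


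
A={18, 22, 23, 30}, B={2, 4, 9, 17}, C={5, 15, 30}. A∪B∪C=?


A ∪ B = {2, 4, 9, 17, 18, 22, 23, 30}
(A ∪ B) ∪ C = {2, 4, 5, 9, 15, 17, 18, 22, 23, 30}

A ∪ B ∪ C = {2, 4, 5, 9, 15, 17, 18, 22, 23, 30}


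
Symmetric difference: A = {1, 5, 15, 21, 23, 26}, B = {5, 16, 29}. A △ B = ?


A △ B = (A \ B) ∪ (B \ A) = elements in exactly one of A or B
A \ B = {1, 15, 21, 23, 26}
B \ A = {16, 29}
A △ B = {1, 15, 16, 21, 23, 26, 29}

A △ B = {1, 15, 16, 21, 23, 26, 29}


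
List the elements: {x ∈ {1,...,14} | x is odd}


Checking each candidate:
Condition: odd numbers in {1,...,14}
Result = {1, 3, 5, 7, 9, 11, 13}

{1, 3, 5, 7, 9, 11, 13}


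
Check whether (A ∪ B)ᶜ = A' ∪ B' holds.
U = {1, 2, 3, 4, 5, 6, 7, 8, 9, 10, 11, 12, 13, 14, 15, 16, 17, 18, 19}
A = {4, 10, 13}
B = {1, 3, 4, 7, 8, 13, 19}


LHS: A ∪ B = {1, 3, 4, 7, 8, 10, 13, 19}
(A ∪ B)' = U \ (A ∪ B) = {2, 5, 6, 9, 11, 12, 14, 15, 16, 17, 18}
A' = {1, 2, 3, 5, 6, 7, 8, 9, 11, 12, 14, 15, 16, 17, 18, 19}, B' = {2, 5, 6, 9, 10, 11, 12, 14, 15, 16, 17, 18}
Claimed RHS: A' ∪ B' = {1, 2, 3, 5, 6, 7, 8, 9, 10, 11, 12, 14, 15, 16, 17, 18, 19}
Identity is INVALID: LHS = {2, 5, 6, 9, 11, 12, 14, 15, 16, 17, 18} but the RHS claimed here equals {1, 2, 3, 5, 6, 7, 8, 9, 10, 11, 12, 14, 15, 16, 17, 18, 19}. The correct form is (A ∪ B)' = A' ∩ B'.

Identity is invalid: (A ∪ B)' = {2, 5, 6, 9, 11, 12, 14, 15, 16, 17, 18} but A' ∪ B' = {1, 2, 3, 5, 6, 7, 8, 9, 10, 11, 12, 14, 15, 16, 17, 18, 19}. The correct De Morgan law is (A ∪ B)' = A' ∩ B'.


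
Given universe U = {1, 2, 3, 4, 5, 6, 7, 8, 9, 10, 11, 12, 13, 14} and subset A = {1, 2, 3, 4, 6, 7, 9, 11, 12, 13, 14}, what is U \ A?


Aᶜ = U \ A = elements in U but not in A
U = {1, 2, 3, 4, 5, 6, 7, 8, 9, 10, 11, 12, 13, 14}
A = {1, 2, 3, 4, 6, 7, 9, 11, 12, 13, 14}
Aᶜ = {5, 8, 10}

Aᶜ = {5, 8, 10}


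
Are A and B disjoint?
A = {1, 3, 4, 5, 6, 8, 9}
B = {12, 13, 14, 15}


Disjoint means A ∩ B = ∅.
A ∩ B = ∅
A ∩ B = ∅, so A and B are disjoint.

Yes, A and B are disjoint


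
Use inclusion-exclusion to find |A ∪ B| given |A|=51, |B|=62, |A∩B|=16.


|A ∪ B| = |A| + |B| - |A ∩ B|
= 51 + 62 - 16
= 97

|A ∪ B| = 97


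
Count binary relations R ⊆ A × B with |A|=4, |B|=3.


A relation from A to B is any subset of A × B.
|A × B| = 4 × 3 = 12
# relations = 2^|A × B| = 2^12 = 4096

Number of relations = 4096


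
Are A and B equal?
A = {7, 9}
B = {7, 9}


Two sets are equal iff they have exactly the same elements.
A = {7, 9}
B = {7, 9}
Same elements → A = B

Yes, A = B


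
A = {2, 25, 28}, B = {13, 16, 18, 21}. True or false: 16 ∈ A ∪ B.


A = {2, 25, 28}, B = {13, 16, 18, 21}
A ∪ B = all elements in A or B
A ∪ B = {2, 13, 16, 18, 21, 25, 28}
Checking if 16 ∈ A ∪ B
16 is in A ∪ B → True

16 ∈ A ∪ B


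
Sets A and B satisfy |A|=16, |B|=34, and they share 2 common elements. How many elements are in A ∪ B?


|A ∪ B| = |A| + |B| - |A ∩ B|
= 16 + 34 - 2
= 48

|A ∪ B| = 48


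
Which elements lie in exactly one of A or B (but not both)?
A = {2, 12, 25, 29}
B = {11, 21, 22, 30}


A △ B = (A \ B) ∪ (B \ A) = elements in exactly one of A or B
A \ B = {2, 12, 25, 29}
B \ A = {11, 21, 22, 30}
A △ B = {2, 11, 12, 21, 22, 25, 29, 30}

A △ B = {2, 11, 12, 21, 22, 25, 29, 30}


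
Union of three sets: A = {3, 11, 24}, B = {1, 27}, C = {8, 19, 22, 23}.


A ∪ B = {1, 3, 11, 24, 27}
(A ∪ B) ∪ C = {1, 3, 8, 11, 19, 22, 23, 24, 27}

A ∪ B ∪ C = {1, 3, 8, 11, 19, 22, 23, 24, 27}


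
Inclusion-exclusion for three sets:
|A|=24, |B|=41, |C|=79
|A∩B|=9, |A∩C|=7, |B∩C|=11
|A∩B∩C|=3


|A∪B∪C| = |A|+|B|+|C| - |A∩B|-|A∩C|-|B∩C| + |A∩B∩C|
= 24+41+79 - 9-7-11 + 3
= 144 - 27 + 3
= 120

|A ∪ B ∪ C| = 120


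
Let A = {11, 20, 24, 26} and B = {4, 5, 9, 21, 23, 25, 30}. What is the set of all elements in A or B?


A ∪ B = all elements in A or B (or both)
A = {11, 20, 24, 26}
B = {4, 5, 9, 21, 23, 25, 30}
A ∪ B = {4, 5, 9, 11, 20, 21, 23, 24, 25, 26, 30}

A ∪ B = {4, 5, 9, 11, 20, 21, 23, 24, 25, 26, 30}


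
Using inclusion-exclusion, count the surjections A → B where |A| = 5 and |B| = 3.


n = |A| = 5, k = |B| = 3. Surjections via inclusion-exclusion:
S(n,k) = Σ(-1)^i × C(k,i) × (k-i)^n, i=0 to k
i=0: (-1)^0×C(3,0)×3^5 = 243
i=1: (-1)^1×C(3,1)×2^5 = -96
i=2: (-1)^2×C(3,2)×1^5 = 3
i=3: (-1)^3×C(3,3)×0^5 = 0
Total = 150

Number of surjections = 150


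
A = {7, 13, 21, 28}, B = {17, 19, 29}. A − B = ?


A \ B = elements in A but not in B
A = {7, 13, 21, 28}
B = {17, 19, 29}
Remove from A any elements in B
A \ B = {7, 13, 21, 28}

A \ B = {7, 13, 21, 28}


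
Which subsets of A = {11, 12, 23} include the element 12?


A subset of A contains 12 iff the remaining 2 elements form any subset of A \ {12}.
Count: 2^(n-1) = 2^2 = 4
Subsets containing 12: {12}, {11, 12}, {12, 23}, {11, 12, 23}

Subsets containing 12 (4 total): {12}, {11, 12}, {12, 23}, {11, 12, 23}


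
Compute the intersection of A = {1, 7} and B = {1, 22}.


A ∩ B = elements in both A and B
A = {1, 7}
B = {1, 22}
A ∩ B = {1}

A ∩ B = {1}


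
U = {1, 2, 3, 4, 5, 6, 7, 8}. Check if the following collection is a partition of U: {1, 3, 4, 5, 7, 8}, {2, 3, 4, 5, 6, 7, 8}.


A partition requires: (1) non-empty parts, (2) pairwise disjoint, (3) union = U
Parts: {1, 3, 4, 5, 7, 8}, {2, 3, 4, 5, 6, 7, 8}
Union of parts: {1, 2, 3, 4, 5, 6, 7, 8}
U = {1, 2, 3, 4, 5, 6, 7, 8}
All non-empty? True
Pairwise disjoint? False
Covers U? True

No, not a valid partition


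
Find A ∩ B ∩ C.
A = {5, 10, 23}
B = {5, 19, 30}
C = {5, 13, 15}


A ∩ B = {5}
(A ∩ B) ∩ C = {5}

A ∩ B ∩ C = {5}


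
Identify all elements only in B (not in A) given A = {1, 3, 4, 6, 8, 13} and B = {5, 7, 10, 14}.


A = {1, 3, 4, 6, 8, 13}
B = {5, 7, 10, 14}
Region: only in B (not in A)
Elements: {5, 7, 10, 14}

Elements only in B (not in A): {5, 7, 10, 14}


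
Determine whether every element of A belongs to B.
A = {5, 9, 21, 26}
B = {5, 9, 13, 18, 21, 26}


A ⊆ B means every element of A is in B.
All elements of A are in B.
So A ⊆ B.

Yes, A ⊆ B


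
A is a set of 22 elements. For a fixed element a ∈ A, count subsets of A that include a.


Subsets of A containing a correspond to subsets of A \ {a}, which has 21 elements.
Count = 2^(n-1) = 2^21
= 2097152

Number of subsets containing a = 2097152


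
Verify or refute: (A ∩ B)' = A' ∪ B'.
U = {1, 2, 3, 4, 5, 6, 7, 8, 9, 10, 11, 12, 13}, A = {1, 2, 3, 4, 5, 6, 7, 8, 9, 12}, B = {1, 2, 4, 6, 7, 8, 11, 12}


LHS: A ∩ B = {1, 2, 4, 6, 7, 8, 12}
(A ∩ B)' = U \ (A ∩ B) = {3, 5, 9, 10, 11, 13}
A' = {10, 11, 13}, B' = {3, 5, 9, 10, 13}
Claimed RHS: A' ∪ B' = {3, 5, 9, 10, 11, 13}
Identity is VALID: LHS = RHS = {3, 5, 9, 10, 11, 13} ✓

Identity is valid. (A ∩ B)' = A' ∪ B' = {3, 5, 9, 10, 11, 13}


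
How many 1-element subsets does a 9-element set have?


C(n,k) = n! / (k!(n-k)!)
C(9,1) = 9! / (1!8!)
= 9

C(9,1) = 9


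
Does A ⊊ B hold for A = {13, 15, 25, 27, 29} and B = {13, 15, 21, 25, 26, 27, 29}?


A ⊂ B requires: A ⊆ B AND A ≠ B.
A ⊆ B? Yes
A = B? No
A ⊂ B: Yes (A is a proper subset of B)

Yes, A ⊂ B


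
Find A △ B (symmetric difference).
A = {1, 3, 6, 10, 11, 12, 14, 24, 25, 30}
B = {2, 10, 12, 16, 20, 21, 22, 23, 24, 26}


A △ B = (A \ B) ∪ (B \ A) = elements in exactly one of A or B
A \ B = {1, 3, 6, 11, 14, 25, 30}
B \ A = {2, 16, 20, 21, 22, 23, 26}
A △ B = {1, 2, 3, 6, 11, 14, 16, 20, 21, 22, 23, 25, 26, 30}

A △ B = {1, 2, 3, 6, 11, 14, 16, 20, 21, 22, 23, 25, 26, 30}


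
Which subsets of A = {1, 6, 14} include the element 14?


A subset of A contains 14 iff the remaining 2 elements form any subset of A \ {14}.
Count: 2^(n-1) = 2^2 = 4
Subsets containing 14: {14}, {1, 14}, {6, 14}, {1, 6, 14}

Subsets containing 14 (4 total): {14}, {1, 14}, {6, 14}, {1, 6, 14}


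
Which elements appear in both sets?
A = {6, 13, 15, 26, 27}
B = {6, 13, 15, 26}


A ∩ B = elements in both A and B
A = {6, 13, 15, 26, 27}
B = {6, 13, 15, 26}
A ∩ B = {6, 13, 15, 26}

A ∩ B = {6, 13, 15, 26}


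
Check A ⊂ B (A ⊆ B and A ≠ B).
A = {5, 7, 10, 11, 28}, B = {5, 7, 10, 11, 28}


A ⊂ B requires: A ⊆ B AND A ≠ B.
A ⊆ B? Yes
A = B? Yes
A = B, so A is not a PROPER subset.

No, A is not a proper subset of B


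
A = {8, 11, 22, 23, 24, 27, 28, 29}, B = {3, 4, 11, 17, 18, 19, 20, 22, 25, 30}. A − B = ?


A \ B = elements in A but not in B
A = {8, 11, 22, 23, 24, 27, 28, 29}
B = {3, 4, 11, 17, 18, 19, 20, 22, 25, 30}
Remove from A any elements in B
A \ B = {8, 23, 24, 27, 28, 29}

A \ B = {8, 23, 24, 27, 28, 29}


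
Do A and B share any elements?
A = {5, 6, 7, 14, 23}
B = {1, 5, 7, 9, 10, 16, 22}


Disjoint means A ∩ B = ∅.
A ∩ B = {5, 7}
A ∩ B ≠ ∅, so A and B are NOT disjoint.

Yes — A and B share the element(s) of A ∩ B = {5, 7}, so they are not disjoint


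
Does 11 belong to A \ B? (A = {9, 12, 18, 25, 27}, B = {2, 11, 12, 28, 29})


A = {9, 12, 18, 25, 27}, B = {2, 11, 12, 28, 29}
A \ B = elements in A but not in B
A \ B = {9, 18, 25, 27}
Checking if 11 ∈ A \ B
11 is not in A \ B → False

11 ∉ A \ B


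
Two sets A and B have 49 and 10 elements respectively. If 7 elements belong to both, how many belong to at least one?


|A ∪ B| = |A| + |B| - |A ∩ B|
= 49 + 10 - 7
= 52

|A ∪ B| = 52


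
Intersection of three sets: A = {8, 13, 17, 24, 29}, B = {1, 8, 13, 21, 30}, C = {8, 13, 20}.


A ∩ B = {8, 13}
(A ∩ B) ∩ C = {8, 13}

A ∩ B ∩ C = {8, 13}


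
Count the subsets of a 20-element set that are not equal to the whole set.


Total subsets = 2^n = 2^20 = 1048576
Proper subsets exclude the set itself: 2^n - 1
= 1048576 - 1
= 1048575

Number of proper subsets = 1048575


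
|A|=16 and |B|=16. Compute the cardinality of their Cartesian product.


|A × B| = |A| × |B|
= 16 × 16
= 256

|A × B| = 256


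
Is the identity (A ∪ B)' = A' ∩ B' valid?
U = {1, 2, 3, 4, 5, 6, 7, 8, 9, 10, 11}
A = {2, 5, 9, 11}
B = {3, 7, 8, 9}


LHS: A ∪ B = {2, 3, 5, 7, 8, 9, 11}
(A ∪ B)' = U \ (A ∪ B) = {1, 4, 6, 10}
A' = {1, 3, 4, 6, 7, 8, 10}, B' = {1, 2, 4, 5, 6, 10, 11}
Claimed RHS: A' ∩ B' = {1, 4, 6, 10}
Identity is VALID: LHS = RHS = {1, 4, 6, 10} ✓

Identity is valid. (A ∪ B)' = A' ∩ B' = {1, 4, 6, 10}


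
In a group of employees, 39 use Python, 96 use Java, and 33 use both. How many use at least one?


|A ∪ B| = |A| + |B| - |A ∩ B|
= 39 + 96 - 33
= 102

|A ∪ B| = 102


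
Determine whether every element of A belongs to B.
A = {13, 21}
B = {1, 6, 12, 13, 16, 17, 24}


A ⊆ B means every element of A is in B.
Elements in A not in B: {21}
So A ⊄ B.

No, A ⊄ B


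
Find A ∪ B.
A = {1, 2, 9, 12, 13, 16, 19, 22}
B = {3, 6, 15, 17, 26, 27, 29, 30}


A ∪ B = all elements in A or B (or both)
A = {1, 2, 9, 12, 13, 16, 19, 22}
B = {3, 6, 15, 17, 26, 27, 29, 30}
A ∪ B = {1, 2, 3, 6, 9, 12, 13, 15, 16, 17, 19, 22, 26, 27, 29, 30}

A ∪ B = {1, 2, 3, 6, 9, 12, 13, 15, 16, 17, 19, 22, 26, 27, 29, 30}


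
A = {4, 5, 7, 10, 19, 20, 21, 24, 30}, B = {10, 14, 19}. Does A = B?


Two sets are equal iff they have exactly the same elements.
A = {4, 5, 7, 10, 19, 20, 21, 24, 30}
B = {10, 14, 19}
Differences: {4, 5, 7, 14, 20, 21, 24, 30}
A ≠ B

No, A ≠ B


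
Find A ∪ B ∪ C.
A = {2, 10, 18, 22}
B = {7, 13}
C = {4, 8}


A ∪ B = {2, 7, 10, 13, 18, 22}
(A ∪ B) ∪ C = {2, 4, 7, 8, 10, 13, 18, 22}

A ∪ B ∪ C = {2, 4, 7, 8, 10, 13, 18, 22}


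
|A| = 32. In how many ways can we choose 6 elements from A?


C(n,k) = n! / (k!(n-k)!)
C(32,6) = 32! / (6!26!)
= 906192

C(32,6) = 906192


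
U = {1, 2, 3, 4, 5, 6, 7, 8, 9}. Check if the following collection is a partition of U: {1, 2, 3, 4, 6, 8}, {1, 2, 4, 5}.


A partition requires: (1) non-empty parts, (2) pairwise disjoint, (3) union = U
Parts: {1, 2, 3, 4, 6, 8}, {1, 2, 4, 5}
Union of parts: {1, 2, 3, 4, 5, 6, 8}
U = {1, 2, 3, 4, 5, 6, 7, 8, 9}
All non-empty? True
Pairwise disjoint? False
Covers U? False

No, not a valid partition


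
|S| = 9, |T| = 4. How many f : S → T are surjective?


n = |S| = 9, k = |T| = 4. Surjections via inclusion-exclusion:
S(n,k) = Σ(-1)^i × C(k,i) × (k-i)^n, i=0 to k
i=0: (-1)^0×C(4,0)×4^9 = 262144
i=1: (-1)^1×C(4,1)×3^9 = -78732
i=2: (-1)^2×C(4,2)×2^9 = 3072
i=3: (-1)^3×C(4,3)×1^9 = -4
i=4: (-1)^4×C(4,4)×0^9 = 0
Total = 186480

Number of surjections = 186480


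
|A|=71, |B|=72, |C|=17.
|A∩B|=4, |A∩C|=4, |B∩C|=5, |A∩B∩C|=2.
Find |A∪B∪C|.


|A∪B∪C| = |A|+|B|+|C| - |A∩B|-|A∩C|-|B∩C| + |A∩B∩C|
= 71+72+17 - 4-4-5 + 2
= 160 - 13 + 2
= 149

|A ∪ B ∪ C| = 149


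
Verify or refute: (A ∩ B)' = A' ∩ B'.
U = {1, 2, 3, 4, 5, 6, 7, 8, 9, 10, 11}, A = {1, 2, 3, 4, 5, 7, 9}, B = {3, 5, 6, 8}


LHS: A ∩ B = {3, 5}
(A ∩ B)' = U \ (A ∩ B) = {1, 2, 4, 6, 7, 8, 9, 10, 11}
A' = {6, 8, 10, 11}, B' = {1, 2, 4, 7, 9, 10, 11}
Claimed RHS: A' ∩ B' = {10, 11}
Identity is INVALID: LHS = {1, 2, 4, 6, 7, 8, 9, 10, 11} but the RHS claimed here equals {10, 11}. The correct form is (A ∩ B)' = A' ∪ B'.

Identity is invalid: (A ∩ B)' = {1, 2, 4, 6, 7, 8, 9, 10, 11} but A' ∩ B' = {10, 11}. The correct De Morgan law is (A ∩ B)' = A' ∪ B'.


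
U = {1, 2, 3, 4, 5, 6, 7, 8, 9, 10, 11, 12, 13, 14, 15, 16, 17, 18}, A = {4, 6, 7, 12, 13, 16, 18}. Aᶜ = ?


Aᶜ = U \ A = elements in U but not in A
U = {1, 2, 3, 4, 5, 6, 7, 8, 9, 10, 11, 12, 13, 14, 15, 16, 17, 18}
A = {4, 6, 7, 12, 13, 16, 18}
Aᶜ = {1, 2, 3, 5, 8, 9, 10, 11, 14, 15, 17}

Aᶜ = {1, 2, 3, 5, 8, 9, 10, 11, 14, 15, 17}


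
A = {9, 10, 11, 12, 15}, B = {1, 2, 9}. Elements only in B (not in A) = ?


A = {9, 10, 11, 12, 15}
B = {1, 2, 9}
Region: only in B (not in A)
Elements: {1, 2}

Elements only in B (not in A): {1, 2}


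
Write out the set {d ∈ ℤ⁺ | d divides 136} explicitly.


Checking each candidate:
Condition: positive divisors of 136
Result = {1, 2, 4, 8, 17, 34, 68, 136}

{1, 2, 4, 8, 17, 34, 68, 136}


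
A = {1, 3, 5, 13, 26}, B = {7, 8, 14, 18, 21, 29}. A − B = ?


A \ B = elements in A but not in B
A = {1, 3, 5, 13, 26}
B = {7, 8, 14, 18, 21, 29}
Remove from A any elements in B
A \ B = {1, 3, 5, 13, 26}

A \ B = {1, 3, 5, 13, 26}


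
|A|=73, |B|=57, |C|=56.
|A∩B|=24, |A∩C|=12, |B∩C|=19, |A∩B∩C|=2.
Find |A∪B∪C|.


|A∪B∪C| = |A|+|B|+|C| - |A∩B|-|A∩C|-|B∩C| + |A∩B∩C|
= 73+57+56 - 24-12-19 + 2
= 186 - 55 + 2
= 133

|A ∪ B ∪ C| = 133


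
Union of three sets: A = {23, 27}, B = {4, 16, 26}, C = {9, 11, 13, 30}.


A ∪ B = {4, 16, 23, 26, 27}
(A ∪ B) ∪ C = {4, 9, 11, 13, 16, 23, 26, 27, 30}

A ∪ B ∪ C = {4, 9, 11, 13, 16, 23, 26, 27, 30}


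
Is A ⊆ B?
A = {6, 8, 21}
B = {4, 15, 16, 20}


A ⊆ B means every element of A is in B.
Elements in A not in B: {6, 8, 21}
So A ⊄ B.

No, A ⊄ B


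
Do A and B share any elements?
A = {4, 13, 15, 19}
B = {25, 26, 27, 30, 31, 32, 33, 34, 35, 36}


Disjoint means A ∩ B = ∅.
A ∩ B = ∅
A ∩ B = ∅, so A and B are disjoint.

No — A and B share no elements (A ∩ B = ∅), so they are disjoint


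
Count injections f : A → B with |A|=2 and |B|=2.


An injection sends each of |A| = 2 inputs to a distinct output in B.
# injections = |B|·(|B|-1)·…·(|B|-|A|+1) = 2! / (2 - 2)!
= 2 × 1
= 2

Number of injections = 2


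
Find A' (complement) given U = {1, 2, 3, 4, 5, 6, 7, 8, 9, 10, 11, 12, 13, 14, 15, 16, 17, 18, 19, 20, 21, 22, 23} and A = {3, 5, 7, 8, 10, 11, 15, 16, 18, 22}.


Aᶜ = U \ A = elements in U but not in A
U = {1, 2, 3, 4, 5, 6, 7, 8, 9, 10, 11, 12, 13, 14, 15, 16, 17, 18, 19, 20, 21, 22, 23}
A = {3, 5, 7, 8, 10, 11, 15, 16, 18, 22}
Aᶜ = {1, 2, 4, 6, 9, 12, 13, 14, 17, 19, 20, 21, 23}

Aᶜ = {1, 2, 4, 6, 9, 12, 13, 14, 17, 19, 20, 21, 23}


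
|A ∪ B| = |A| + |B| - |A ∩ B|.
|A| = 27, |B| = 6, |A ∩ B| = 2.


|A ∪ B| = |A| + |B| - |A ∩ B|
= 27 + 6 - 2
= 31

|A ∪ B| = 31


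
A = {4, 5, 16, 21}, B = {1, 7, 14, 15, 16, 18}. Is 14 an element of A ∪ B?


A = {4, 5, 16, 21}, B = {1, 7, 14, 15, 16, 18}
A ∪ B = all elements in A or B
A ∪ B = {1, 4, 5, 7, 14, 15, 16, 18, 21}
Checking if 14 ∈ A ∪ B
14 is in A ∪ B → True

14 ∈ A ∪ B


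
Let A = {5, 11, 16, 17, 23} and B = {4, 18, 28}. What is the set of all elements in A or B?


A ∪ B = all elements in A or B (or both)
A = {5, 11, 16, 17, 23}
B = {4, 18, 28}
A ∪ B = {4, 5, 11, 16, 17, 18, 23, 28}

A ∪ B = {4, 5, 11, 16, 17, 18, 23, 28}


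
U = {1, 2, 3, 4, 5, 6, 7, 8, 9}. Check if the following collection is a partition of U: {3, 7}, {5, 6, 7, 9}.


A partition requires: (1) non-empty parts, (2) pairwise disjoint, (3) union = U
Parts: {3, 7}, {5, 6, 7, 9}
Union of parts: {3, 5, 6, 7, 9}
U = {1, 2, 3, 4, 5, 6, 7, 8, 9}
All non-empty? True
Pairwise disjoint? False
Covers U? False

No, not a valid partition


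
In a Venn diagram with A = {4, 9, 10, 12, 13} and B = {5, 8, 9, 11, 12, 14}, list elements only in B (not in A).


A = {4, 9, 10, 12, 13}
B = {5, 8, 9, 11, 12, 14}
Region: only in B (not in A)
Elements: {5, 8, 11, 14}

Elements only in B (not in A): {5, 8, 11, 14}


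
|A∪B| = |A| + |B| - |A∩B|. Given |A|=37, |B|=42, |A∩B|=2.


|A ∪ B| = |A| + |B| - |A ∩ B|
= 37 + 42 - 2
= 77

|A ∪ B| = 77


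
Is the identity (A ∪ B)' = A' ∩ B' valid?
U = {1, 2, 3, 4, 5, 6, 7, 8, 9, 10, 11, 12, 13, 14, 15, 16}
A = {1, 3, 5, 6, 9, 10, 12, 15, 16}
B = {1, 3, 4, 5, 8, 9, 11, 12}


LHS: A ∪ B = {1, 3, 4, 5, 6, 8, 9, 10, 11, 12, 15, 16}
(A ∪ B)' = U \ (A ∪ B) = {2, 7, 13, 14}
A' = {2, 4, 7, 8, 11, 13, 14}, B' = {2, 6, 7, 10, 13, 14, 15, 16}
Claimed RHS: A' ∩ B' = {2, 7, 13, 14}
Identity is VALID: LHS = RHS = {2, 7, 13, 14} ✓

Identity is valid. (A ∪ B)' = A' ∩ B' = {2, 7, 13, 14}


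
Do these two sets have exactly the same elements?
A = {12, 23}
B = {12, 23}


Two sets are equal iff they have exactly the same elements.
A = {12, 23}
B = {12, 23}
Same elements → A = B

Yes, A = B


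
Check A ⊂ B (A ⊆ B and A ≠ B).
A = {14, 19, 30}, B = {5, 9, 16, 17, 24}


A ⊂ B requires: A ⊆ B AND A ≠ B.
A ⊆ B? No
A ⊄ B, so A is not a proper subset.

No, A is not a proper subset of B


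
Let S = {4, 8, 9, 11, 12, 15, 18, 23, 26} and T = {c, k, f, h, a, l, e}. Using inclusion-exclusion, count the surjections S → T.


n = |S| = 9, k = |T| = 7. Surjections via inclusion-exclusion:
S(n,k) = Σ(-1)^i × C(k,i) × (k-i)^n, i=0 to k
i=0: (-1)^0×C(7,0)×7^9 = 40353607
i=1: (-1)^1×C(7,1)×6^9 = -70543872
i=2: (-1)^2×C(7,2)×5^9 = 41015625
i=3: (-1)^3×C(7,3)×4^9 = -9175040
i=4: (-1)^4×C(7,4)×3^9 = 688905
i=5: (-1)^5×C(7,5)×2^9 = -10752
i=6: (-1)^6×C(7,6)×1^9 = 7
i=7: (-1)^7×C(7,7)×0^9 = 0
Total = 2328480

Number of surjections = 2328480


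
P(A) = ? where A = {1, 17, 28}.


|A| = 3, so |P(A)| = 2^3 = 8
Enumerate subsets by cardinality (0 to 3):
∅, {1}, {17}, {28}, {1, 17}, {1, 28}, {17, 28}, {1, 17, 28}

P(A) has 8 subsets: ∅, {1}, {17}, {28}, {1, 17}, {1, 28}, {17, 28}, {1, 17, 28}


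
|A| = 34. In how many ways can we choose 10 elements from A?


C(n,k) = n! / (k!(n-k)!)
C(34,10) = 34! / (10!24!)
= 131128140

C(34,10) = 131128140


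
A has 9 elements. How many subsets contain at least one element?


Total subsets = 2^n = 2^9 = 512
Non-empty subsets exclude the empty set: 2^n - 1
= 512 - 1
= 511

Number of non-empty subsets = 511


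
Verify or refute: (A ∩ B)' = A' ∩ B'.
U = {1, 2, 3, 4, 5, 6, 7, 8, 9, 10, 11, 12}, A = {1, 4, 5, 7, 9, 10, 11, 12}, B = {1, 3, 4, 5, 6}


LHS: A ∩ B = {1, 4, 5}
(A ∩ B)' = U \ (A ∩ B) = {2, 3, 6, 7, 8, 9, 10, 11, 12}
A' = {2, 3, 6, 8}, B' = {2, 7, 8, 9, 10, 11, 12}
Claimed RHS: A' ∩ B' = {2, 8}
Identity is INVALID: LHS = {2, 3, 6, 7, 8, 9, 10, 11, 12} but the RHS claimed here equals {2, 8}. The correct form is (A ∩ B)' = A' ∪ B'.

Identity is invalid: (A ∩ B)' = {2, 3, 6, 7, 8, 9, 10, 11, 12} but A' ∩ B' = {2, 8}. The correct De Morgan law is (A ∩ B)' = A' ∪ B'.


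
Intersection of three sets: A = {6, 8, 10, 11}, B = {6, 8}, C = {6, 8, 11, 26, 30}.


A ∩ B = {6, 8}
(A ∩ B) ∩ C = {6, 8}

A ∩ B ∩ C = {6, 8}


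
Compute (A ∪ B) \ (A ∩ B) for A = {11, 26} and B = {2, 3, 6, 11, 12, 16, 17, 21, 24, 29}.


A △ B = (A \ B) ∪ (B \ A) = elements in exactly one of A or B
A \ B = {26}
B \ A = {2, 3, 6, 12, 16, 17, 21, 24, 29}
A △ B = {2, 3, 6, 12, 16, 17, 21, 24, 26, 29}

A △ B = {2, 3, 6, 12, 16, 17, 21, 24, 26, 29}


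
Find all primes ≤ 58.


Checking each candidate:
Condition: primes ≤ 58
Result = {2, 3, 5, 7, 11, 13, 17, 19, 23, 29, 31, 37, 41, 43, 47, 53}

{2, 3, 5, 7, 11, 13, 17, 19, 23, 29, 31, 37, 41, 43, 47, 53}


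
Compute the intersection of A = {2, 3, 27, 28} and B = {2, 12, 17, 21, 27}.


A ∩ B = elements in both A and B
A = {2, 3, 27, 28}
B = {2, 12, 17, 21, 27}
A ∩ B = {2, 27}

A ∩ B = {2, 27}


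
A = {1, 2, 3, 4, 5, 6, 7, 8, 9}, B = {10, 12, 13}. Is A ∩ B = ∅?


Disjoint means A ∩ B = ∅.
A ∩ B = ∅
A ∩ B = ∅, so A and B are disjoint.

Yes, A and B are disjoint


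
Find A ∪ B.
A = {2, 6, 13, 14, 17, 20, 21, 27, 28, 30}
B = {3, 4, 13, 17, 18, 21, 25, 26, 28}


A ∪ B = all elements in A or B (or both)
A = {2, 6, 13, 14, 17, 20, 21, 27, 28, 30}
B = {3, 4, 13, 17, 18, 21, 25, 26, 28}
A ∪ B = {2, 3, 4, 6, 13, 14, 17, 18, 20, 21, 25, 26, 27, 28, 30}

A ∪ B = {2, 3, 4, 6, 13, 14, 17, 18, 20, 21, 25, 26, 27, 28, 30}


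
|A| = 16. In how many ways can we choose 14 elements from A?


C(n,k) = n! / (k!(n-k)!)
C(16,14) = 16! / (14!2!)
= 120

C(16,14) = 120


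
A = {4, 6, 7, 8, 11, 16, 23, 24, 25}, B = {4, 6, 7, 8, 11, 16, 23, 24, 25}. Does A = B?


Two sets are equal iff they have exactly the same elements.
A = {4, 6, 7, 8, 11, 16, 23, 24, 25}
B = {4, 6, 7, 8, 11, 16, 23, 24, 25}
Same elements → A = B

Yes, A = B


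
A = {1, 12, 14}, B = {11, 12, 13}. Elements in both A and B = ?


A = {1, 12, 14}
B = {11, 12, 13}
Region: in both A and B
Elements: {12}

Elements in both A and B: {12}


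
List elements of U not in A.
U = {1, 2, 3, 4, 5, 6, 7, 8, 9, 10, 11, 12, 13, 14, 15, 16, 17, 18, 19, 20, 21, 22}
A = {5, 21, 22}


Aᶜ = U \ A = elements in U but not in A
U = {1, 2, 3, 4, 5, 6, 7, 8, 9, 10, 11, 12, 13, 14, 15, 16, 17, 18, 19, 20, 21, 22}
A = {5, 21, 22}
Aᶜ = {1, 2, 3, 4, 6, 7, 8, 9, 10, 11, 12, 13, 14, 15, 16, 17, 18, 19, 20}

Aᶜ = {1, 2, 3, 4, 6, 7, 8, 9, 10, 11, 12, 13, 14, 15, 16, 17, 18, 19, 20}


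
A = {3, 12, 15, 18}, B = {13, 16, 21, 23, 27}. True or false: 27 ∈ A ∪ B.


A = {3, 12, 15, 18}, B = {13, 16, 21, 23, 27}
A ∪ B = all elements in A or B
A ∪ B = {3, 12, 13, 15, 16, 18, 21, 23, 27}
Checking if 27 ∈ A ∪ B
27 is in A ∪ B → True

27 ∈ A ∪ B


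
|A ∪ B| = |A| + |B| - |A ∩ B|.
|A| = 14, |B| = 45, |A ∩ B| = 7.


|A ∪ B| = |A| + |B| - |A ∩ B|
= 14 + 45 - 7
= 52

|A ∪ B| = 52


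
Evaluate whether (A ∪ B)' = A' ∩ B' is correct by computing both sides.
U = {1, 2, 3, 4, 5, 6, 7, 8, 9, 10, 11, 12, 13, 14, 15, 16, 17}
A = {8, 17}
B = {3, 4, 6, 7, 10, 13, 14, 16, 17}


LHS: A ∪ B = {3, 4, 6, 7, 8, 10, 13, 14, 16, 17}
(A ∪ B)' = U \ (A ∪ B) = {1, 2, 5, 9, 11, 12, 15}
A' = {1, 2, 3, 4, 5, 6, 7, 9, 10, 11, 12, 13, 14, 15, 16}, B' = {1, 2, 5, 8, 9, 11, 12, 15}
Claimed RHS: A' ∩ B' = {1, 2, 5, 9, 11, 12, 15}
Identity is VALID: LHS = RHS = {1, 2, 5, 9, 11, 12, 15} ✓

Identity is valid. (A ∪ B)' = A' ∩ B' = {1, 2, 5, 9, 11, 12, 15}


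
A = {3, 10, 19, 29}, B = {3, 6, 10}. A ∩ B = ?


A ∩ B = elements in both A and B
A = {3, 10, 19, 29}
B = {3, 6, 10}
A ∩ B = {3, 10}

A ∩ B = {3, 10}


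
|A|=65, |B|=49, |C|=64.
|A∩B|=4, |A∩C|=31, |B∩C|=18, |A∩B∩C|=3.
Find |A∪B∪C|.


|A∪B∪C| = |A|+|B|+|C| - |A∩B|-|A∩C|-|B∩C| + |A∩B∩C|
= 65+49+64 - 4-31-18 + 3
= 178 - 53 + 3
= 128

|A ∪ B ∪ C| = 128


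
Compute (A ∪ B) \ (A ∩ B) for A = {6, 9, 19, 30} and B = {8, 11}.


A △ B = (A \ B) ∪ (B \ A) = elements in exactly one of A or B
A \ B = {6, 9, 19, 30}
B \ A = {8, 11}
A △ B = {6, 8, 9, 11, 19, 30}

A △ B = {6, 8, 9, 11, 19, 30}


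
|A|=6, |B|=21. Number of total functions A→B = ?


Each of |A| = 6 inputs maps to any of |B| = 21 outputs.
# functions = |B|^|A| = 21^6
= 85766121

Number of functions = 85766121


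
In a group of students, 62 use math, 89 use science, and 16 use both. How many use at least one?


|A ∪ B| = |A| + |B| - |A ∩ B|
= 62 + 89 - 16
= 135

|A ∪ B| = 135


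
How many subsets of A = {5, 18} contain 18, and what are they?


A subset of A contains 18 iff the remaining 1 elements form any subset of A \ {18}.
Count: 2^(n-1) = 2^1 = 2
Subsets containing 18: {18}, {5, 18}

Subsets containing 18 (2 total): {18}, {5, 18}


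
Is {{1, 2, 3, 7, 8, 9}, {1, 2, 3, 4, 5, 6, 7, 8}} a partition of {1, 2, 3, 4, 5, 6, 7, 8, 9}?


A partition requires: (1) non-empty parts, (2) pairwise disjoint, (3) union = U
Parts: {1, 2, 3, 7, 8, 9}, {1, 2, 3, 4, 5, 6, 7, 8}
Union of parts: {1, 2, 3, 4, 5, 6, 7, 8, 9}
U = {1, 2, 3, 4, 5, 6, 7, 8, 9}
All non-empty? True
Pairwise disjoint? False
Covers U? True

No, not a valid partition


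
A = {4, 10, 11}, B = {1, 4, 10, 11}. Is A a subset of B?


A ⊆ B means every element of A is in B.
All elements of A are in B.
So A ⊆ B.

Yes, A ⊆ B


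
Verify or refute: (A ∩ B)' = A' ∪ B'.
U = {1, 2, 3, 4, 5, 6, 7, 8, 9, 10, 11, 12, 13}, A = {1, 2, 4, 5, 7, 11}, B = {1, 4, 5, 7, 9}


LHS: A ∩ B = {1, 4, 5, 7}
(A ∩ B)' = U \ (A ∩ B) = {2, 3, 6, 8, 9, 10, 11, 12, 13}
A' = {3, 6, 8, 9, 10, 12, 13}, B' = {2, 3, 6, 8, 10, 11, 12, 13}
Claimed RHS: A' ∪ B' = {2, 3, 6, 8, 9, 10, 11, 12, 13}
Identity is VALID: LHS = RHS = {2, 3, 6, 8, 9, 10, 11, 12, 13} ✓

Identity is valid. (A ∩ B)' = A' ∪ B' = {2, 3, 6, 8, 9, 10, 11, 12, 13}


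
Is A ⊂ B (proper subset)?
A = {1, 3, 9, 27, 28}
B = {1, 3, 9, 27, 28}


A ⊂ B requires: A ⊆ B AND A ≠ B.
A ⊆ B? Yes
A = B? Yes
A = B, so A is not a PROPER subset.

No, A is not a proper subset of B


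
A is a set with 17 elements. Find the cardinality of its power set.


Number of subsets = 2^n
= 2^17
= 131072

|P(A)| = 131072


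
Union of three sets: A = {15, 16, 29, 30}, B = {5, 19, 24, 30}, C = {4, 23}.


A ∪ B = {5, 15, 16, 19, 24, 29, 30}
(A ∪ B) ∪ C = {4, 5, 15, 16, 19, 23, 24, 29, 30}

A ∪ B ∪ C = {4, 5, 15, 16, 19, 23, 24, 29, 30}


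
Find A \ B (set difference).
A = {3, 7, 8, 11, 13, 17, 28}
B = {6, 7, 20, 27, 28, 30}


A \ B = elements in A but not in B
A = {3, 7, 8, 11, 13, 17, 28}
B = {6, 7, 20, 27, 28, 30}
Remove from A any elements in B
A \ B = {3, 8, 11, 13, 17}

A \ B = {3, 8, 11, 13, 17}


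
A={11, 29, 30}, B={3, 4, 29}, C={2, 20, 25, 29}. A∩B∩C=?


A ∩ B = {29}
(A ∩ B) ∩ C = {29}

A ∩ B ∩ C = {29}


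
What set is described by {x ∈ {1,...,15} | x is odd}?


Checking each candidate:
Condition: odd numbers in {1,...,15}
Result = {1, 3, 5, 7, 9, 11, 13, 15}

{1, 3, 5, 7, 9, 11, 13, 15}


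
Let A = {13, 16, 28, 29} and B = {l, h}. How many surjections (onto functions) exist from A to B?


n = |A| = 4, k = |B| = 2. Surjections via inclusion-exclusion:
S(n,k) = Σ(-1)^i × C(k,i) × (k-i)^n, i=0 to k
i=0: (-1)^0×C(2,0)×2^4 = 16
i=1: (-1)^1×C(2,1)×1^4 = -2
i=2: (-1)^2×C(2,2)×0^4 = 0
Total = 14

Number of surjections = 14


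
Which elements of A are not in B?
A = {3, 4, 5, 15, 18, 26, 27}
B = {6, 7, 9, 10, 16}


A \ B = elements in A but not in B
A = {3, 4, 5, 15, 18, 26, 27}
B = {6, 7, 9, 10, 16}
Remove from A any elements in B
A \ B = {3, 4, 5, 15, 18, 26, 27}

A \ B = {3, 4, 5, 15, 18, 26, 27}


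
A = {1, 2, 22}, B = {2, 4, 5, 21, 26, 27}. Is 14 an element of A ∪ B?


A = {1, 2, 22}, B = {2, 4, 5, 21, 26, 27}
A ∪ B = all elements in A or B
A ∪ B = {1, 2, 4, 5, 21, 22, 26, 27}
Checking if 14 ∈ A ∪ B
14 is not in A ∪ B → False

14 ∉ A ∪ B


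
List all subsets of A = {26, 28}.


|A| = 2, so |P(A)| = 2^2 = 4
Enumerate subsets by cardinality (0 to 2):
∅, {26}, {28}, {26, 28}

P(A) has 4 subsets: ∅, {26}, {28}, {26, 28}


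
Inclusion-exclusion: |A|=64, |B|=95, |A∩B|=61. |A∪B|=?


|A ∪ B| = |A| + |B| - |A ∩ B|
= 64 + 95 - 61
= 98

|A ∪ B| = 98


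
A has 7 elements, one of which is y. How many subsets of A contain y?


Subsets of A containing y correspond to subsets of A \ {y}, which has 6 elements.
Count = 2^(n-1) = 2^6
= 64

Number of subsets containing y = 64


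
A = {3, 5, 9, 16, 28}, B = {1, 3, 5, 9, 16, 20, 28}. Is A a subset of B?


A ⊆ B means every element of A is in B.
All elements of A are in B.
So A ⊆ B.

Yes, A ⊆ B


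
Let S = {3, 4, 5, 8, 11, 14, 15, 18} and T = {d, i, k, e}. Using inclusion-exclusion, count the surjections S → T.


n = |S| = 8, k = |T| = 4. Surjections via inclusion-exclusion:
S(n,k) = Σ(-1)^i × C(k,i) × (k-i)^n, i=0 to k
i=0: (-1)^0×C(4,0)×4^8 = 65536
i=1: (-1)^1×C(4,1)×3^8 = -26244
i=2: (-1)^2×C(4,2)×2^8 = 1536
i=3: (-1)^3×C(4,3)×1^8 = -4
i=4: (-1)^4×C(4,4)×0^8 = 0
Total = 40824

Number of surjections = 40824


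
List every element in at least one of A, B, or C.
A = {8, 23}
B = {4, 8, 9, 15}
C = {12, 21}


A ∪ B = {4, 8, 9, 15, 23}
(A ∪ B) ∪ C = {4, 8, 9, 12, 15, 21, 23}

A ∪ B ∪ C = {4, 8, 9, 12, 15, 21, 23}


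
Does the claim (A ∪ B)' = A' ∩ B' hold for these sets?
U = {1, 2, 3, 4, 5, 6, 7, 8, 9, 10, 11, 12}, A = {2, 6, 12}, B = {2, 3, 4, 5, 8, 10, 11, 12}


LHS: A ∪ B = {2, 3, 4, 5, 6, 8, 10, 11, 12}
(A ∪ B)' = U \ (A ∪ B) = {1, 7, 9}
A' = {1, 3, 4, 5, 7, 8, 9, 10, 11}, B' = {1, 6, 7, 9}
Claimed RHS: A' ∩ B' = {1, 7, 9}
Identity is VALID: LHS = RHS = {1, 7, 9} ✓

Identity is valid. (A ∪ B)' = A' ∩ B' = {1, 7, 9}


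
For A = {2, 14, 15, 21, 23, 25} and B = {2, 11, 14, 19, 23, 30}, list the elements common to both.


A ∩ B = elements in both A and B
A = {2, 14, 15, 21, 23, 25}
B = {2, 11, 14, 19, 23, 30}
A ∩ B = {2, 14, 23}

A ∩ B = {2, 14, 23}


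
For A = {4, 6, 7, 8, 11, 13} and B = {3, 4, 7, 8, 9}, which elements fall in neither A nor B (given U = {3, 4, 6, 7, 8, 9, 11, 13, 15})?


A = {4, 6, 7, 8, 11, 13}
B = {3, 4, 7, 8, 9}
Region: in neither A nor B (given U = {3, 4, 6, 7, 8, 9, 11, 13, 15})
Elements: {15}

Elements in neither A nor B (given U = {3, 4, 6, 7, 8, 9, 11, 13, 15}): {15}


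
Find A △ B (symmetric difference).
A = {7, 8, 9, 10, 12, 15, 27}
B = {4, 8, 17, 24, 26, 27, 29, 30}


A △ B = (A \ B) ∪ (B \ A) = elements in exactly one of A or B
A \ B = {7, 9, 10, 12, 15}
B \ A = {4, 17, 24, 26, 29, 30}
A △ B = {4, 7, 9, 10, 12, 15, 17, 24, 26, 29, 30}

A △ B = {4, 7, 9, 10, 12, 15, 17, 24, 26, 29, 30}


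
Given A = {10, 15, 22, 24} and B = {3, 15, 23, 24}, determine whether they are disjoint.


Disjoint means A ∩ B = ∅.
A ∩ B = {15, 24}
A ∩ B ≠ ∅, so A and B are NOT disjoint.

No, A and B are not disjoint (A ∩ B = {15, 24})


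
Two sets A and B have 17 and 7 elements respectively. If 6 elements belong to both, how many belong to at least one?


|A ∪ B| = |A| + |B| - |A ∩ B|
= 17 + 7 - 6
= 18

|A ∪ B| = 18


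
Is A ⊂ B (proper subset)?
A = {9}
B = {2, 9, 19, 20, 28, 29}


A ⊂ B requires: A ⊆ B AND A ≠ B.
A ⊆ B? Yes
A = B? No
A ⊂ B: Yes (A is a proper subset of B)

Yes, A ⊂ B


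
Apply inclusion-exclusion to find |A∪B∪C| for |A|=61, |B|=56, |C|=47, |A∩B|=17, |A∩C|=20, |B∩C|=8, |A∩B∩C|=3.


|A∪B∪C| = |A|+|B|+|C| - |A∩B|-|A∩C|-|B∩C| + |A∩B∩C|
= 61+56+47 - 17-20-8 + 3
= 164 - 45 + 3
= 122

|A ∪ B ∪ C| = 122


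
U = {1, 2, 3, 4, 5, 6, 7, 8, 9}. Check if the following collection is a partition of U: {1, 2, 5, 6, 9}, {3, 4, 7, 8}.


A partition requires: (1) non-empty parts, (2) pairwise disjoint, (3) union = U
Parts: {1, 2, 5, 6, 9}, {3, 4, 7, 8}
Union of parts: {1, 2, 3, 4, 5, 6, 7, 8, 9}
U = {1, 2, 3, 4, 5, 6, 7, 8, 9}
All non-empty? True
Pairwise disjoint? True
Covers U? True

Yes, valid partition


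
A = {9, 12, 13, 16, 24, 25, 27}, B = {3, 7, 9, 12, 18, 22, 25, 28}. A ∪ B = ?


A ∪ B = all elements in A or B (or both)
A = {9, 12, 13, 16, 24, 25, 27}
B = {3, 7, 9, 12, 18, 22, 25, 28}
A ∪ B = {3, 7, 9, 12, 13, 16, 18, 22, 24, 25, 27, 28}

A ∪ B = {3, 7, 9, 12, 13, 16, 18, 22, 24, 25, 27, 28}
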